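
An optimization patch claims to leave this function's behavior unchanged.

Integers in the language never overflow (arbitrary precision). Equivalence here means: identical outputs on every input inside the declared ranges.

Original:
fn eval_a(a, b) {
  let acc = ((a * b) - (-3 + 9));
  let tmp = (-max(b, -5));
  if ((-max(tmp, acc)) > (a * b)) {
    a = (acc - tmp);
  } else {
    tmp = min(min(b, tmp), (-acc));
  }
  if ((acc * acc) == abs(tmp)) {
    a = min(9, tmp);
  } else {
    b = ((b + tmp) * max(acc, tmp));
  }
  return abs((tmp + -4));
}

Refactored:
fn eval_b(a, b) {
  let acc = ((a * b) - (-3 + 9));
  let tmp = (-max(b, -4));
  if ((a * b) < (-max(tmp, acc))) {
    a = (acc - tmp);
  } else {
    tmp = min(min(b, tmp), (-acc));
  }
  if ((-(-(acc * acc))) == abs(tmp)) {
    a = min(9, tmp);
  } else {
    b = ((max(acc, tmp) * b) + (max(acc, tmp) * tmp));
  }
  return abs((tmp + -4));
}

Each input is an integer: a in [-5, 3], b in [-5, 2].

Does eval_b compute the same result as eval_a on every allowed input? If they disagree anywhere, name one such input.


a=1, b=-5 yields 9 from eval_a but 0 from eval_b.
verdict: not equivalent; witness: a=1, b=-5


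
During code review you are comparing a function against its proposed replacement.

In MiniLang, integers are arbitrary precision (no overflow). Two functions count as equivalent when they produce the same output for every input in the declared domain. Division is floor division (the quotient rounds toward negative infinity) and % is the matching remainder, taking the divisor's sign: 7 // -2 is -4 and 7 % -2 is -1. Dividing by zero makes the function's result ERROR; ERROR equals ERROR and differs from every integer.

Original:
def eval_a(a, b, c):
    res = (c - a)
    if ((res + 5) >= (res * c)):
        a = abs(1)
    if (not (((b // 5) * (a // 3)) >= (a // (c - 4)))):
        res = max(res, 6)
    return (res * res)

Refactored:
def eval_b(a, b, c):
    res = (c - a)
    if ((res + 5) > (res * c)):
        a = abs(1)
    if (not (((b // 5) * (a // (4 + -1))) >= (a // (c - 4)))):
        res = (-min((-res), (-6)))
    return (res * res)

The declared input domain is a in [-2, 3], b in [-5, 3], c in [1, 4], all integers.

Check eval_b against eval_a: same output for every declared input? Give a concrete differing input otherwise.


The one real change (`((res + 5) >= (res * c))` became `((res + 5) > (res * c))`) has no effect anywhere in the declared ranges.
Tracing a=-2, b=-2, c=4: eval_a: res = 6; ((res + 5) >= (res * c)) -> false; division by zero -> ERROR | eval_b: res = 6; ((res + 5) > (res * c)) -> false; division by zero -> ERROR — matching result ERROR.
Across all 216 domain points the two functions coincide.
verdict: equivalent


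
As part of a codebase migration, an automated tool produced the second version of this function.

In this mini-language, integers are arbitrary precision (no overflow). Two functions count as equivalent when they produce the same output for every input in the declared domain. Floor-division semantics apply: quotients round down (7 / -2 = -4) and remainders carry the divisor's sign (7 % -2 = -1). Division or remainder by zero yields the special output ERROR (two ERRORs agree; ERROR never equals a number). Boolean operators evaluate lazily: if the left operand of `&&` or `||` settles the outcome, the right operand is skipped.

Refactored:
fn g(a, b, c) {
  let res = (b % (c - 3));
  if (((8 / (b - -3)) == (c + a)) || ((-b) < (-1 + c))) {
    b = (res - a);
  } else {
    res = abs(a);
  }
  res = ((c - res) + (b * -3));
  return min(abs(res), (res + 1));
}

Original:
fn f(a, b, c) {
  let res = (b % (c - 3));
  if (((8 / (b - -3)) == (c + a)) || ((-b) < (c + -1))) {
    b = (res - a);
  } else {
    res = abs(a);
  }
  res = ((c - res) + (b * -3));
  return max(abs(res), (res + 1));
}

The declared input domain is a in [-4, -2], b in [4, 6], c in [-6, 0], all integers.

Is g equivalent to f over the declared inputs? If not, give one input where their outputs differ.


a=-4, b=4, c=-6 yields 22 from f but -21 from g.
verdict: not equivalent; witness: a=-4, b=4, c=-6


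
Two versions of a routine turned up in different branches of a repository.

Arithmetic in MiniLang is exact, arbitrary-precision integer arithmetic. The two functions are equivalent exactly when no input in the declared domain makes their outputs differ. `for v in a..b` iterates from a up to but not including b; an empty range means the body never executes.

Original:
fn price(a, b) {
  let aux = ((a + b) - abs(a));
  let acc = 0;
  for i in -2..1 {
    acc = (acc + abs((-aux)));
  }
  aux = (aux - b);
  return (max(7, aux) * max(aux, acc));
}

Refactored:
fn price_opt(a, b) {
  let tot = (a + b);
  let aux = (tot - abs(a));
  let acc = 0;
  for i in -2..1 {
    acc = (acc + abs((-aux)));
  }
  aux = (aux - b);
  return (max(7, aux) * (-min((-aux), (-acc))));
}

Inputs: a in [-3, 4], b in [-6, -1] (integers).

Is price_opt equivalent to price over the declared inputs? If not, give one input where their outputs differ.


Side by side, the visible changes include: min/max/abs usage differs; also local variable names differ; also statement counts differ.
Spot check at a=-2, b=-1 — price: aux becomes -5; next acc becomes 0; next at i=-2:; next acc becomes 5; next at i=-1:; next acc becomes 10; next at i=0:; next acc becomes 15; next aux becomes -4; next final value 105. price_opt: tot becomes -3; next aux becomes -5; next acc becomes 0; next at i=-2:; next acc becomes 5; next at i=-1:; next acc becomes 10; next at i=0:; next acc becomes 15; next aux becomes -4; next final value 105. Both give 105.
An exhaustive pass over the 48 declared inputs shows identical outputs.
verdict: equivalent


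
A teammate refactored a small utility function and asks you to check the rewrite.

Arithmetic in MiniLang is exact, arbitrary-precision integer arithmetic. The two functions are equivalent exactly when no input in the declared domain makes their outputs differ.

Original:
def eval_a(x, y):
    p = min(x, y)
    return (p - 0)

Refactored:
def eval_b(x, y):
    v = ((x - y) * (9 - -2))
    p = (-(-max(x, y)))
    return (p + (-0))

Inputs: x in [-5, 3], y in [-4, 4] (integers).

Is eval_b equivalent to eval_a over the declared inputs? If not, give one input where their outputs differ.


There is a counterexample at x=-5, y=-4: -5 on one side, -4 on the other.
eval_a: p becomes -5; next final value -5
eval_b: v becomes -11; next p becomes -4; next final value -4
verdict: not equivalent; witness: x=-5, y=-4


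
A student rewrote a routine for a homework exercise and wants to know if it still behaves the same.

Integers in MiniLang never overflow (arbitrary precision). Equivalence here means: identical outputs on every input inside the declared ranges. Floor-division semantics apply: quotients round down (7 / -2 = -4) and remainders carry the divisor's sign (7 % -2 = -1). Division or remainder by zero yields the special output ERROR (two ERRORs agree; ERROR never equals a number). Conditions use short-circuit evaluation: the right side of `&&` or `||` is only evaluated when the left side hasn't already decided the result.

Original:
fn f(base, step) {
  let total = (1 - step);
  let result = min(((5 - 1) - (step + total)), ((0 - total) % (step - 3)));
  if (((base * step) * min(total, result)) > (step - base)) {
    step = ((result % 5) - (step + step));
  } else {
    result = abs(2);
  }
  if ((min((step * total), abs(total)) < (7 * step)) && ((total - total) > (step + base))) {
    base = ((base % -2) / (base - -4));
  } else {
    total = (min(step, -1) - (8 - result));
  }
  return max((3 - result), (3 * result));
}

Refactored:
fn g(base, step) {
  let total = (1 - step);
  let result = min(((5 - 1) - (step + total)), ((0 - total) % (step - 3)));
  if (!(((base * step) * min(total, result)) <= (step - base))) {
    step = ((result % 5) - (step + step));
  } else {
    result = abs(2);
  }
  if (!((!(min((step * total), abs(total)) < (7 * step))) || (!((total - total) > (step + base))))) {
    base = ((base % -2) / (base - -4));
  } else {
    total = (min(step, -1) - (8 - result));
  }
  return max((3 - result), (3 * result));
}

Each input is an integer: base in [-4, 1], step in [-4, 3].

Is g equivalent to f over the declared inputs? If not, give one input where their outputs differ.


Reading the diff, among the changes: comparison usage differs, boolean connective usage differs.
Tracing base=-3, step=-3: f: total becomes 4; next result becomes -4; next (((base * step) * min(total, result)) > (step - base)) evaluates to false; next result becomes 2; next ((min((step * total), abs(total)) < (7 * step)) && ((total - total) > (step + base))) evaluates to false; next total becomes -9; next final value 6 | g: total becomes 4; next result becomes -4; next (!(((base * step) * min(total, result)) <= (step - base))) evaluates to false; next result becomes 2; next (!((!(min((step * total), abs(total)) < (7 * step))) || (!((total - total) > (step + base))))) evaluates to false; next total becomes -9; next final value 6 — matching result 6.
Across all 48 domain points the two functions coincide.
verdict: equivalent


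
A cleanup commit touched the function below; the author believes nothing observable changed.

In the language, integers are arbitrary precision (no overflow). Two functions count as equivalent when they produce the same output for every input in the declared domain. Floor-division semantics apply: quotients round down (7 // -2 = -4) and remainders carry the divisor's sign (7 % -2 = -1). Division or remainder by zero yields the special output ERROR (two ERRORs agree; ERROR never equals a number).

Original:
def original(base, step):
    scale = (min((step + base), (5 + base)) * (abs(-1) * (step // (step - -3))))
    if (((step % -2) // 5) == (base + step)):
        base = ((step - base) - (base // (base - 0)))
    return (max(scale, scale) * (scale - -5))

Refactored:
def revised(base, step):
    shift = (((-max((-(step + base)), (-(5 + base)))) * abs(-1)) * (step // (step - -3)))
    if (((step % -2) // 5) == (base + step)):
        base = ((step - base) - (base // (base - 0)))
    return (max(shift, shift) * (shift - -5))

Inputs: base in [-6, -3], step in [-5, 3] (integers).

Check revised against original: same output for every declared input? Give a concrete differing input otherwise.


The two are interchangeable: local variable names differ, and min/max/abs usage differs, and every declared input agrees.
One worked example (base=-5, step=-2) — original: scale := 14 | (((step % -2) // 5) == (base + step)): false | result 266; revised: shift := 14 | (((step % -2) // 5) == (base + step)): false | result 266; agreement on 266.
Every one of the 36 inputs gives matching results.
verdict: equivalent


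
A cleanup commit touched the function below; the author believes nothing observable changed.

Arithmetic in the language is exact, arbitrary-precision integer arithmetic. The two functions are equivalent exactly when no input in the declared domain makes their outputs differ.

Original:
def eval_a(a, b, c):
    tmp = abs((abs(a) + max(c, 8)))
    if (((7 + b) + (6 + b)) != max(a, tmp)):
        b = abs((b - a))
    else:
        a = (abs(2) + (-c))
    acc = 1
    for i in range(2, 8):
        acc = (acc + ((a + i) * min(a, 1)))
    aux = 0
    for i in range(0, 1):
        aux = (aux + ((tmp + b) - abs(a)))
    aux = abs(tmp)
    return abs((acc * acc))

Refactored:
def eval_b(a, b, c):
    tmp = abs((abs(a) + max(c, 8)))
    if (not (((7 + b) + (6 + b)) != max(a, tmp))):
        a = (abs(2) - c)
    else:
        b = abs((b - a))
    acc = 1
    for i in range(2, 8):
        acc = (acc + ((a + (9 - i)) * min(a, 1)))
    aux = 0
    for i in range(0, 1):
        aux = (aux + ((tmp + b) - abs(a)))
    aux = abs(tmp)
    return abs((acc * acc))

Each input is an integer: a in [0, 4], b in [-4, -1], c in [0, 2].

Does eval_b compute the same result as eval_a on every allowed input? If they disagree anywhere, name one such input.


Side by side, the visible changes include: arithmetic usage differs, and constant usage differs, and boolean connective usage differs.
One worked example (a=2, b=-4, c=0) — eval_a: tmp becomes 10; next (((7 + b) + (6 + b)) != max(a, tmp)) evaluates to true; next b becomes 6; next acc becomes 1; next at i=2:; next acc becomes 5; next at i=3:; next acc becomes 10; next at i=4:; next acc becomes 16; next at i=5:; next acc becomes 23; next at i=6:; next acc becomes 31; next at i=7:; next acc becomes 40; next aux becomes 0; next at i=0:; next aux becomes 14; next aux becomes 10; next final value 1600; eval_b: tmp becomes 10; next (not (((7 + b) + (6 + b)) != max(a, tmp))) evaluates to false; next b becomes 6; next acc becomes 1; next at i=2:; next acc becomes 10; next at i=3:; next acc becomes 18; next at i=4:; next acc becomes 25; next at i=5:; next acc becomes 31; next at i=6:; next acc becomes 36; next at i=7:; next acc becomes 40; next aux becomes 0; next at i=0:; next aux becomes 14; next aux becomes 10; next final value 1600; agreement on 1600.
An exhaustive pass over the 60 declared inputs shows identical outputs.
verdict: equivalent


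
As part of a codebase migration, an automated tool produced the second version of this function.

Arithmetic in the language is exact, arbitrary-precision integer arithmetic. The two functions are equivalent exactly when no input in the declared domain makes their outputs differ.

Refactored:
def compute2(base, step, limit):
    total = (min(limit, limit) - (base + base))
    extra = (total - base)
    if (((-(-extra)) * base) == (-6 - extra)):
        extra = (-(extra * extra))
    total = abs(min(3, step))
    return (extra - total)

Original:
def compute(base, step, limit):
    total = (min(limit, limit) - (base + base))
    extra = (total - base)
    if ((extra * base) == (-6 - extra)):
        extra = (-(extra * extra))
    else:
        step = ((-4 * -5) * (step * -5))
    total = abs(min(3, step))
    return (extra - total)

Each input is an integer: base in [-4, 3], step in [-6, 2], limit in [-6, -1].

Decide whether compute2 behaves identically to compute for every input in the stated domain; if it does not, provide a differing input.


base=-4, step=-6, limit=-6 yields 3 from compute but 0 from compute2.
verdict: not equivalent; witness: base=-4, step=-6, limit=-6


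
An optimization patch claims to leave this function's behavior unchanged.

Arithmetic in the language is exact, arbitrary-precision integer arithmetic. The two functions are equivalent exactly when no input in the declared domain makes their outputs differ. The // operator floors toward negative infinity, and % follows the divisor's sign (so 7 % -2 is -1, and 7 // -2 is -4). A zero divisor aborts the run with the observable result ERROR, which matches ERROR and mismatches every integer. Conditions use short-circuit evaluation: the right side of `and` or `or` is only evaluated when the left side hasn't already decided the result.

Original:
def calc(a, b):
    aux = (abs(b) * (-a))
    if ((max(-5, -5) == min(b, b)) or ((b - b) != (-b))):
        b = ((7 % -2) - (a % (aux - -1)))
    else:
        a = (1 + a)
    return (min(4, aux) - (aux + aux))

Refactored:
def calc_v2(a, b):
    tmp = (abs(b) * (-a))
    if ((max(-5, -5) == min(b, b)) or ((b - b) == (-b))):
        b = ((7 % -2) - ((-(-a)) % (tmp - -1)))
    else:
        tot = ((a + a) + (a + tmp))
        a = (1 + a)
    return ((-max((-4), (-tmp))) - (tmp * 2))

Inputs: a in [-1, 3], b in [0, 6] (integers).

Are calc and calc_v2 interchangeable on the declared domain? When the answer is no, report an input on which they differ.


Run the pair on a=1, b=1.
calc: aux=-1, then ((max(-5, -5) == min(b, b)) or ((b - b) != (-b))) is true, then a zero divisor aborts: ERROR
calc_v2: tmp=-1, then ((max(-5, -5) == min(b, b)) or ((b - b) == (-b))) is false, then tot=2, then a=2, then returns 1
ERROR against 1: the behavior changed.
verdict: not equivalent; witness: a=1, b=1


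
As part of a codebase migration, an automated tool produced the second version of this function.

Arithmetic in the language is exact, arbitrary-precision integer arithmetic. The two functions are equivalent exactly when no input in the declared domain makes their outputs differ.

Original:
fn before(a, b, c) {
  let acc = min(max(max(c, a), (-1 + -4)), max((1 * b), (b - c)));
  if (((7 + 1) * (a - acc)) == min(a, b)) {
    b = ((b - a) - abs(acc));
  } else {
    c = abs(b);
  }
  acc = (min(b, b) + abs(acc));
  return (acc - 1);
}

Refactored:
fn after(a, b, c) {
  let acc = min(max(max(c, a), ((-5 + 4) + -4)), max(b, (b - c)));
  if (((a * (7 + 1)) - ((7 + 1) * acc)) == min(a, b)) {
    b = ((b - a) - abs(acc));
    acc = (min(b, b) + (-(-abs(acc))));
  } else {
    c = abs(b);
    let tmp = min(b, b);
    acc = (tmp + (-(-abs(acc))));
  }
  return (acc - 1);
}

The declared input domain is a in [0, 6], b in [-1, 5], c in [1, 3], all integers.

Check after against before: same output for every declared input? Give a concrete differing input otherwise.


Behavior is preserved: although min/max/abs usage differs; constant usage differs; arithmetic usage differs; statement counts differ; local variable names differ, the outputs never diverge.
Spot check at a=0, b=1, c=2 — before: acc=1, then (((7 + 1) * (a - acc)) == min(a, b)) is false, then c=1, then acc=2, then returns 1. after: acc=1, then (((a * (7 + 1)) - ((7 + 1) * acc)) == min(a, b)) is false, then c=1, then tmp=1, then acc=2, then returns 1. Both give 1.
Sweeping the whole domain (147 inputs) finds no disagreement.
verdict: equivalent


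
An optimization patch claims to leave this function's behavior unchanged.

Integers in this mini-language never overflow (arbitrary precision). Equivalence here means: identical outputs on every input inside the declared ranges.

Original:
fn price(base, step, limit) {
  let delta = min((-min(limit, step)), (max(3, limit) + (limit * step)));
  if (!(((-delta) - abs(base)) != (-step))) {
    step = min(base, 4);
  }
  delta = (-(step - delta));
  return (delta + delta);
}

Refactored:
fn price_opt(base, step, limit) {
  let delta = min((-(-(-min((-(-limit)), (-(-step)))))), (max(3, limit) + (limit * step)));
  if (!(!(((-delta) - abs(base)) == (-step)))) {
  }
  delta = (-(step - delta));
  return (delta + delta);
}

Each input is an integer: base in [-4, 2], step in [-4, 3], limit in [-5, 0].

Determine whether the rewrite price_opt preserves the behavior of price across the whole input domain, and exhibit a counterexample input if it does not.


These are not equivalent — on base=-3, step=1, limit=-5 the outputs split (2 vs -6).
price: delta := -2 | (!(((-delta) - abs(base)) != (-step))): true | step := -3 | delta := 1 | result 2
price_opt: delta := -2 | (!(!(((-delta) - abs(base)) == (-step)))): true | delta := -3 | result -6
verdict: not equivalent; witness: base=-3, step=1, limit=-5


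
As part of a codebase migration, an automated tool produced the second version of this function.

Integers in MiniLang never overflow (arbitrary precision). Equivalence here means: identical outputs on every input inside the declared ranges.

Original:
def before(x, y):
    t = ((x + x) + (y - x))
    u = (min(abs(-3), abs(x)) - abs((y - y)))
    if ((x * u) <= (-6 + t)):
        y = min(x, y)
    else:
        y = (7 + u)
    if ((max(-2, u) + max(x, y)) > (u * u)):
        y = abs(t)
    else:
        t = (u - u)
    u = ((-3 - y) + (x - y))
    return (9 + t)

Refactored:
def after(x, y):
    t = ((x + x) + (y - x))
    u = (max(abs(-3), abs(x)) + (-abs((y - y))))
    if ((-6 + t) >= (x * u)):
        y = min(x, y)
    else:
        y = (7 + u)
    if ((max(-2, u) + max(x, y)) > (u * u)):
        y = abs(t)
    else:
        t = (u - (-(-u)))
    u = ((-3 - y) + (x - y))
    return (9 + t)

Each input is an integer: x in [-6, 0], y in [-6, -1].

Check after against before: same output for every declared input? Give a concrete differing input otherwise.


Evaluate both at x=-5, y=-6.
before: t becomes -11; next u becomes 3; next ((x * u) <= (-6 + t)) evaluates to false; next y becomes 10; next ((max(-2, u) + max(x, y)) > (u * u)) evaluates to true; next y becomes 11; next u becomes -30; next final value -2
after: t becomes -11; next u becomes 5; next ((-6 + t) >= (x * u)) evaluates to true; next y becomes -6; next ((max(-2, u) + max(x, y)) > (u * u)) evaluates to false; next t becomes 0; next u becomes 4; next final value 9
-2 and 9 differ, so these are not the same function on this domain.
verdict: not equivalent; witness: x=-5, y=-6


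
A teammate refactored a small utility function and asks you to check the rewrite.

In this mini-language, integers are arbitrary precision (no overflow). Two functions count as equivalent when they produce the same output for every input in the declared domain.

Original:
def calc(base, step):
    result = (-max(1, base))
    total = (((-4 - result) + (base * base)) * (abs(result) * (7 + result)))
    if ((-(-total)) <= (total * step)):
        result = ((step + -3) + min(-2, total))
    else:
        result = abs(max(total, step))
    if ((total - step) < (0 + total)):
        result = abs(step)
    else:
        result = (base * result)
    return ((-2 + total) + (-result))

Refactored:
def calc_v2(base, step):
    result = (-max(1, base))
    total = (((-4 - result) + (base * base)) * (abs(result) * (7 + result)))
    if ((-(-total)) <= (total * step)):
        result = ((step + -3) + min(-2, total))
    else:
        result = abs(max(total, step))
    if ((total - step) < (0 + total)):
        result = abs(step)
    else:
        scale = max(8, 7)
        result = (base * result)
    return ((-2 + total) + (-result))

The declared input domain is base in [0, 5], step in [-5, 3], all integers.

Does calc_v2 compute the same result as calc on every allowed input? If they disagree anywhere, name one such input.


Comparing the listings, the differences include: statement counts differ, plus local variable names differ, plus min/max/abs usage differs, plus constant usage differs.
Spot check at base=3, step=-3 — calc: result := -3 | total := 96 | ((-(-total)) <= (total * step)): false | result := 96 | ((total - step) < (0 + total)): false | result := 288 | result -194. calc_v2: result := -3 | total := 96 | ((-(-total)) <= (total * step)): false | result := 96 | ((total - step) < (0 + total)): false | scale := 8 | result := 288 | result -194. Both give -194.
Every one of the 54 inputs gives matching results.
verdict: equivalent


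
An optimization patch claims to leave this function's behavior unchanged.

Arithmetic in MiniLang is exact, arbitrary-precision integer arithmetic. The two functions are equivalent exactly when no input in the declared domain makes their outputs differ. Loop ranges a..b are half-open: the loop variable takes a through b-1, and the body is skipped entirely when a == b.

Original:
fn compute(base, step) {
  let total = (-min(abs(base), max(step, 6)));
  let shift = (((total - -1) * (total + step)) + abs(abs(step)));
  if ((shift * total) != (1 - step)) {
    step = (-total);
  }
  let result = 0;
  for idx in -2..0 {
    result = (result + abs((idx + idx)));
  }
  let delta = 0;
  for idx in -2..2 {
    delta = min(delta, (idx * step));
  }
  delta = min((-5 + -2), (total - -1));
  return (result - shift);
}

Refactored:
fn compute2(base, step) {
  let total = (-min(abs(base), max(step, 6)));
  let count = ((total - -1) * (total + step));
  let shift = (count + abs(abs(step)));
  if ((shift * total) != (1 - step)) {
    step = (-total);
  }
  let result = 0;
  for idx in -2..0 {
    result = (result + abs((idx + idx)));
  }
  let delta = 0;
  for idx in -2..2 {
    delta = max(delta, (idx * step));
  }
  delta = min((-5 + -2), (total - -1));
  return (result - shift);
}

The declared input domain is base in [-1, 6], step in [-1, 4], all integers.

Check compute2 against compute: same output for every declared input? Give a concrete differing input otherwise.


The edit looks behavioral (`min(delta, (idx * step))` became `max(delta, (idx * step))`), but over these ranges it never changes the outcome.
Tracing base=3, step=4: compute: total = -3; shift = 2; ((shift * total) != (1 - step)) -> true; step = 3; result = 0; [idx=-2]; result = 4; [idx=-1]; result = 6; delta = 0; [idx=-2]; delta = -6; [idx=-1]; delta = -6; [idx=0]; delta = -6; [idx=1]; delta = -6; delta = -7; return 4 | compute2: total = -3; count = -2; shift = 2; ((shift * total) != (1 - step)) -> true; step = 3; result = 0; [idx=-2]; result = 4; [idx=-1]; result = 6; delta = 0; [idx=-2]; delta = 0; [idx=-1]; delta = 0; [idx=0]; delta = 0; [idx=1]; delta = 3; delta = -7; return 4 — matching result 4.
An exhaustive pass over the 48 declared inputs shows identical outputs.
verdict: equivalent


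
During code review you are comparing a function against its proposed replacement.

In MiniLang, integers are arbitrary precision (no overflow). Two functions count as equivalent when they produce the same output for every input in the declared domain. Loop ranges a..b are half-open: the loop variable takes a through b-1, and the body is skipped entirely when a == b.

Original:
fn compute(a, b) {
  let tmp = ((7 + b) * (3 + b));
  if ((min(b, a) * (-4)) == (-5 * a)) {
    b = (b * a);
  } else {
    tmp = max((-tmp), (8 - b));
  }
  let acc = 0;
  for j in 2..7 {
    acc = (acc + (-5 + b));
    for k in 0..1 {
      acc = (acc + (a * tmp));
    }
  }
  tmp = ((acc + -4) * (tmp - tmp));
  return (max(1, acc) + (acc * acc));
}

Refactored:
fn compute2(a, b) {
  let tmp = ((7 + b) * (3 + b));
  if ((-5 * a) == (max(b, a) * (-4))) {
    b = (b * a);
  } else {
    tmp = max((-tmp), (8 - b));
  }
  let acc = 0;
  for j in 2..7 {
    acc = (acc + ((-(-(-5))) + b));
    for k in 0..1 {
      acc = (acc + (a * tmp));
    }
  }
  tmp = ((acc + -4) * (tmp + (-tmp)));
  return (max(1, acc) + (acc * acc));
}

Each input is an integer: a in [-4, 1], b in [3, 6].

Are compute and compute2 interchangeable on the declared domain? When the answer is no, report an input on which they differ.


At a=0, b=3: compute gives 626, compute2 gives 101.
verdict: not equivalent; witness: a=0, b=3


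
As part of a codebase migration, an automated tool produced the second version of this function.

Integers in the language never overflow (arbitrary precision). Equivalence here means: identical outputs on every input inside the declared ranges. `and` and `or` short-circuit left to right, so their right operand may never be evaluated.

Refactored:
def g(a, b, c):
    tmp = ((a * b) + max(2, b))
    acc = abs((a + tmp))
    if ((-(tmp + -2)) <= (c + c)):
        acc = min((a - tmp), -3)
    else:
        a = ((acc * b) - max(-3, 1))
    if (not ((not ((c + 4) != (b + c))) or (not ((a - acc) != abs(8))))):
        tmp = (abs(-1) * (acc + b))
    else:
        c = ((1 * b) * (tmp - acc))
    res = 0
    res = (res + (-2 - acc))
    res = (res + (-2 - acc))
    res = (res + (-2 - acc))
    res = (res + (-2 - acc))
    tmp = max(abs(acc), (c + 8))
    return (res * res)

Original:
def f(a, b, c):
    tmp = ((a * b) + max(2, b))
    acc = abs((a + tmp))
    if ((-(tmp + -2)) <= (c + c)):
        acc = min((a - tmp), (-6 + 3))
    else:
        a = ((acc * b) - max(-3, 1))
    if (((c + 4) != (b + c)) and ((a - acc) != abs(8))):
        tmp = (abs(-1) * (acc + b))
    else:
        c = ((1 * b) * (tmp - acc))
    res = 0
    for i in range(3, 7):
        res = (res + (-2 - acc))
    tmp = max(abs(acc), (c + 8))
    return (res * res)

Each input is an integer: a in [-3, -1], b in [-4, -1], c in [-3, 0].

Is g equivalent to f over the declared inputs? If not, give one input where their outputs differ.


This is a faithful refactor — arithmetic usage differs, and loop structure differs, and boolean connective usage differs, and statement counts differ, and local variable names differ, and constant usage differs, but the computed results match everywhere.
Spot check at a=-1, b=-1, c=-1 — f: tmp = 3; acc = 2; ((-(tmp + -2)) <= (c + c)) -> false; a = -3; (((c + 4) != (b + c)) and ((a - acc) != abs(8))) -> true; tmp = 1; res = 0; [i=3]; res = -4; [i=4]; res = -8; [i=5]; res = -12; [i=6]; res = -16; tmp = 7; return 256. g: tmp = 3; acc = 2; ((-(tmp + -2)) <= (c + c)) -> false; a = -3; (not ((not ((c + 4) != (b + c))) or (not ((a - acc) != abs(8))))) -> true; tmp = 1; res = 0; res = -4; res = -8; res = -12; res = -16; tmp = 7; return 256. Both give 256.
An exhaustive pass over the 48 declared inputs shows identical outputs.
verdict: equivalent


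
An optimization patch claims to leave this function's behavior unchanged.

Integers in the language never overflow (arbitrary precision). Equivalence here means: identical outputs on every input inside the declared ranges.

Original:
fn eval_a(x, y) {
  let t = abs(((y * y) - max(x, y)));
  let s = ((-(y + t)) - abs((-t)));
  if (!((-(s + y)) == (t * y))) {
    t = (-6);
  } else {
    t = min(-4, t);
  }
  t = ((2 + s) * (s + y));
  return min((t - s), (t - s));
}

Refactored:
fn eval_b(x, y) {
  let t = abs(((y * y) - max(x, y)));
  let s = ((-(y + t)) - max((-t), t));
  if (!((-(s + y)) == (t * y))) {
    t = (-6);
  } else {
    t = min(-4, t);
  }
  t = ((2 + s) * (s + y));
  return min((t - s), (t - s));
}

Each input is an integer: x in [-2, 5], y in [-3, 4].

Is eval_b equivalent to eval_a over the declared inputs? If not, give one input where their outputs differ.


Equivalent — the differences include min/max/abs usage differs, yet no declared input distinguishes the two.
As a probe, take x=2, y=-2: eval_a runs t = 2; s = -2; (!((-(s + y)) == (t * y))) -> true; t = -6; t = 0; return 2; eval_b runs t = 2; s = -2; (!((-(s + y)) == (t * y))) -> true; t = -6; t = 0; return 2; both end at 2.
Every one of the 64 inputs gives matching results.
verdict: equivalent


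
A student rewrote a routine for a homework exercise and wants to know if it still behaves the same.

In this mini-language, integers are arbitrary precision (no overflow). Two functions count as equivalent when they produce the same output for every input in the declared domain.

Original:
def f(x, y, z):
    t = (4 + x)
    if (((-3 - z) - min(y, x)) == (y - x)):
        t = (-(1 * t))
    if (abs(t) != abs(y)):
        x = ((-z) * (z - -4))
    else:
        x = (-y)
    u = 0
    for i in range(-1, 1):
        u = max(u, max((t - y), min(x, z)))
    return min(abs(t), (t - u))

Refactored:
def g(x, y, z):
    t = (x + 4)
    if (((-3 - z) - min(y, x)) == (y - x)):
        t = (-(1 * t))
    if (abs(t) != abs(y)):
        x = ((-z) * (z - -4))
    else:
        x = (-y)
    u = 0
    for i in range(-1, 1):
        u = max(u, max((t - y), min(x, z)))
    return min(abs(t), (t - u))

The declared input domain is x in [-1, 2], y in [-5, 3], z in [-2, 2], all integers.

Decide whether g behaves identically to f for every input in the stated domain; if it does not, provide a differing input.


The two are interchangeable: same computation, different form, and every declared input agrees.
Spot check at x=1, y=3, z=1 — f: t := 5 | (((-3 - z) - min(y, x)) == (y - x)): false | (abs(t) != abs(y)): true | x := -5 | u := 0 | iter i=-1: | u := 2 | iter i=0: | u := 2 | result 3. g: t := 5 | (((-3 - z) - min(y, x)) == (y - x)): false | (abs(t) != abs(y)): true | x := -5 | u := 0 | iter i=-1: | u := 2 | iter i=0: | u := 2 | result 3. Both give 3.
Every one of the 180 inputs gives matching results.
verdict: equivalent


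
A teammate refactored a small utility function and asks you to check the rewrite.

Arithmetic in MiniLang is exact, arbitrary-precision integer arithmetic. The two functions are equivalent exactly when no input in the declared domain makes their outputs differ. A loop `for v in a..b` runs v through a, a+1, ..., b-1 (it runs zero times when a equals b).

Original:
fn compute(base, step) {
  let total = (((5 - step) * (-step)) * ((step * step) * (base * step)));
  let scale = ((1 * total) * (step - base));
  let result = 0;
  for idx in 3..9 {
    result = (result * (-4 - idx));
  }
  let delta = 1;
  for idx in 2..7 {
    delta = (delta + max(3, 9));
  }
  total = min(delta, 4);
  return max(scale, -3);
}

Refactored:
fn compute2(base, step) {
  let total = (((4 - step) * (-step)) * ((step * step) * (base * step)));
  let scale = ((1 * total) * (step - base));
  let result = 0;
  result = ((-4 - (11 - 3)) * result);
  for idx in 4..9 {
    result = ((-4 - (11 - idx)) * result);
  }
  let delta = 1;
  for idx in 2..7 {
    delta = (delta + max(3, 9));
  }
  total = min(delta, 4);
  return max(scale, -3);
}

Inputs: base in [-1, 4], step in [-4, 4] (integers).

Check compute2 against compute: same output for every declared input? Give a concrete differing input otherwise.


Take base=-1, step=1.
compute: total := 4 | scale := 8 | result := 0 | iter idx=3: | result := 0 | iter idx=4: | result := 0 | iter idx=5: | result := 0 | iter idx=6: | result := 0 | iter idx=7: | result := 0 | iter idx=8: | result := 0 | delta := 1 | iter idx=2: | delta := 10 | iter idx=3: | delta := 19 | iter idx=4: | delta := 28 | iter idx=5: | delta := 37 | iter idx=6: | delta := 46 | total := 4 | result 8
compute2: total := 3 | scale := 6 | result := 0 | result := 0 | iter idx=4: | result := 0 | iter idx=5: | result := 0 | iter idx=6: | result := 0 | iter idx=7: | result := 0 | iter idx=8: | result := 0 | delta := 1 | iter idx=2: | delta := 10 | iter idx=3: | delta := 19 | iter idx=4: | delta := 28 | iter idx=5: | delta := 37 | iter idx=6: | delta := 46 | total := 4 | result 6
8 and 6 differ, so these are not the same function on this domain.
verdict: not equivalent; witness: base=-1, step=1


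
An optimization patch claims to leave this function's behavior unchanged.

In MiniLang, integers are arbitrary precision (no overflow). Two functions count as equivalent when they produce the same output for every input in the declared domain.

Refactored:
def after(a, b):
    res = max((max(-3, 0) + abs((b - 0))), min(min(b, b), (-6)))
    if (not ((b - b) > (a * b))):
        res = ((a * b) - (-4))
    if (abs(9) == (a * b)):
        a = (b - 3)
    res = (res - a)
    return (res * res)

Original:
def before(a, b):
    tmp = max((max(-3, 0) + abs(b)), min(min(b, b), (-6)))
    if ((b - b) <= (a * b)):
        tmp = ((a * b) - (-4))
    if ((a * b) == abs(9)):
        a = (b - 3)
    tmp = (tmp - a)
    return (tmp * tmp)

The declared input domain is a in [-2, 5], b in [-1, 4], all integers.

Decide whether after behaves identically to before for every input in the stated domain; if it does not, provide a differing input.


This is a faithful refactor — local variable names differ; and boolean connective usage differs; and arithmetic usage differs; and constant usage differs; and comparison usage differs, but the computed results match everywhere.
Spot check at a=3, b=2 — before: tmp becomes 2; next ((b - b) <= (a * b)) evaluates to true; next tmp becomes 10; next ((a * b) == abs(9)) evaluates to false; next tmp becomes 7; next final value 49. after: res becomes 2; next (not ((b - b) > (a * b))) evaluates to true; next res becomes 10; next (abs(9) == (a * b)) evaluates to false; next res becomes 7; next final value 49. Both give 49.
Checked all 48 inputs in the declared domain: the outputs agree on every one.
verdict: equivalent


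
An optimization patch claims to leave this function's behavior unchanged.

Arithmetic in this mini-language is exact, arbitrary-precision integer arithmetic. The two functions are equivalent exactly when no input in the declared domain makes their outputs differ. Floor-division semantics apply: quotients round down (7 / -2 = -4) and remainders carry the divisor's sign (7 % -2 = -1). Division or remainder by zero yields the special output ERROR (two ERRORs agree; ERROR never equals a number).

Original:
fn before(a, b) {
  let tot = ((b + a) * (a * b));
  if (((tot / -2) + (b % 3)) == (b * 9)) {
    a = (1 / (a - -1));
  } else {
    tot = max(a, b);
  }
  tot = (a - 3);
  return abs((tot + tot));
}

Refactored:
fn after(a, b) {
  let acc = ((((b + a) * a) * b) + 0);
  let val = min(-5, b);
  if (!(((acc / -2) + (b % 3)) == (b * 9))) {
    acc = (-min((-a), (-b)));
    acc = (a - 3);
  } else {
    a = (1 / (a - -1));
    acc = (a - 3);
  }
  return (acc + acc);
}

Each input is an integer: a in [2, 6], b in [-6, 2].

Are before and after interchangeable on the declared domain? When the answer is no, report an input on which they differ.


Evaluate both at a=2, b=-6.
before: tot=48, then (((tot / -2) + (b % 3)) == (b * 9)) is false, then tot=2, then tot=-1, then returns 2
after: acc=48, then val=-6, then (!(((acc / -2) + (b % 3)) == (b * 9))) is true, then acc=2, then acc=-1, then returns -2
2 != -2, so the rewrite changes behavior.
verdict: not equivalent; witness: a=2, b=-6


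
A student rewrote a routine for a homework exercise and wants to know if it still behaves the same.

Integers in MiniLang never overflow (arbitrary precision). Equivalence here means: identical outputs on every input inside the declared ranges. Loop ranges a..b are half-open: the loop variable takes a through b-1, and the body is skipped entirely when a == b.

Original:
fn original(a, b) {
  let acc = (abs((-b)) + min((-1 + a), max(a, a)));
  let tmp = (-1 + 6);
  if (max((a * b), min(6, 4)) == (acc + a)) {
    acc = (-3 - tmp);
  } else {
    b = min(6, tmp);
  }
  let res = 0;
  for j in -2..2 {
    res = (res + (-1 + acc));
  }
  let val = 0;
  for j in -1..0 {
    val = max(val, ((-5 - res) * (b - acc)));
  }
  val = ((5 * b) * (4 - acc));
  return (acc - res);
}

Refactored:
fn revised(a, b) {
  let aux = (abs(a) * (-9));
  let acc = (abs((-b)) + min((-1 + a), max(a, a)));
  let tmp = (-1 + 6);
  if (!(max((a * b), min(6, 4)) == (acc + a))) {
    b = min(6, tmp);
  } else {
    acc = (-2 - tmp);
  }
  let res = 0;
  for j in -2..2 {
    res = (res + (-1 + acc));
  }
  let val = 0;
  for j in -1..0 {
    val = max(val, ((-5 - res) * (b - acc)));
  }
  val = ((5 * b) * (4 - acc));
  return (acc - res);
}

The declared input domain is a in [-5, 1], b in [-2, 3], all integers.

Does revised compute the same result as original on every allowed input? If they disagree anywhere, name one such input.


Evaluate both at a=1, b=3.
original: acc=3, then tmp=5, then (max((a * b), min(6, 4)) == (acc + a)) is true, then acc=-8, then res=0, then (j=-2), then res=-9, then (j=-1), then res=-18, then (j=0), then res=-27, then (j=1), then res=-36, then val=0, then (j=-1), then val=341, then val=180, then returns 28
revised: aux=-9, then acc=3, then tmp=5, then (!(max((a * b), min(6, 4)) == (acc + a))) is false, then acc=-7, then res=0, then (j=-2), then res=-8, then (j=-1), then res=-16, then (j=0), then res=-24, then (j=1), then res=-32, then val=0, then (j=-1), then val=270, then val=165, then returns 25
28 and 25 differ, so these are not the same function on this domain.
verdict: not equivalent; witness: a=1, b=3


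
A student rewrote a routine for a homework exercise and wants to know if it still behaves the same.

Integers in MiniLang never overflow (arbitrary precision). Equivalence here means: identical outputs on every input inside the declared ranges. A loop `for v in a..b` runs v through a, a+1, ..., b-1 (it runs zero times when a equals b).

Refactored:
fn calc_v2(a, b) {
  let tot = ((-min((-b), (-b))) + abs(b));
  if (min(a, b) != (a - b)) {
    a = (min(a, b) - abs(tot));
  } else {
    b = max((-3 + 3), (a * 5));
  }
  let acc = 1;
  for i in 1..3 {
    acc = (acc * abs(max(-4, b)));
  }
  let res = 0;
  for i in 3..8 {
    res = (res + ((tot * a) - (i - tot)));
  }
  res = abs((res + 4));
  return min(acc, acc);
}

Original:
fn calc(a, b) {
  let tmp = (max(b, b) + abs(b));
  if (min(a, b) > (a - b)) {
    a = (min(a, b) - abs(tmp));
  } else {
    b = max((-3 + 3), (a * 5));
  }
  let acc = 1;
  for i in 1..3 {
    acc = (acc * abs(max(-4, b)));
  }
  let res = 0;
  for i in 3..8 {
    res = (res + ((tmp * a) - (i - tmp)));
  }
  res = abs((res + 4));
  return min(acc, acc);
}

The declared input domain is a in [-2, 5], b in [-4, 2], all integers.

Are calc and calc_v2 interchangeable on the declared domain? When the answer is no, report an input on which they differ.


Consider the input a=-2, b=-4.
calc: tmp := 0 | (min(a, b) > (a - b)): false | b := 0 | acc := 1 | iter i=1: | acc := 0 | iter i=2: | acc := 0 | res := 0 | iter i=3: | res := -3 | iter i=4: | res := -7 | iter i=5: | res := -12 | iter i=6: | res := -18 | iter i=7: | res := -25 | res := 21 | result 0
calc_v2: tot := 0 | (min(a, b) != (a - b)): true | a := -4 | acc := 1 | iter i=1: | acc := 4 | iter i=2: | acc := 16 | res := 0 | iter i=3: | res := -3 | iter i=4: | res := -7 | iter i=5: | res := -12 | iter i=6: | res := -18 | iter i=7: | res := -25 | res := 21 | result 16
0 vs 16 — the two versions disagree here.
verdict: not equivalent; witness: a=-2, b=-4
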